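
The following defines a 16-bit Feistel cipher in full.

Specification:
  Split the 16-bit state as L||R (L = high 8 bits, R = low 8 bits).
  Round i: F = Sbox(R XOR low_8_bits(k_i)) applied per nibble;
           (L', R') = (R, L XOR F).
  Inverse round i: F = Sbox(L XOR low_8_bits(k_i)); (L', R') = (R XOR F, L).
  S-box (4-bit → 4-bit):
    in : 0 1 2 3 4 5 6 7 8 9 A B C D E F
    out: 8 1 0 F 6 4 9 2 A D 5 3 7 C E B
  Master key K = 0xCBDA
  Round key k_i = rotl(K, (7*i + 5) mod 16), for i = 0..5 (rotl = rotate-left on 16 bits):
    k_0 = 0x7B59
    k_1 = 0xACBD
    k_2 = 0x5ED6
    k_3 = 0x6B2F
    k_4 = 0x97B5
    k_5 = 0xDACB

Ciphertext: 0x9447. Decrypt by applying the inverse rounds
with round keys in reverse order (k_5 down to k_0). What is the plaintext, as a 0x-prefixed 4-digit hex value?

0x0D56

s_0 = ciphertext = 0x9447
s_1 = InvRound(s_0, k_5) = 0x0C94
s_2 = InvRound(s_1, k_4) = 0xA90C
s_3 = InvRound(s_2, k_3) = 0xA5A9
s_4 = InvRound(s_3, k_2) = 0x86A5
s_5 = InvRound(s_4, k_1) = 0x5686
s_6 = InvRound(s_5, k_0) = 0x0D56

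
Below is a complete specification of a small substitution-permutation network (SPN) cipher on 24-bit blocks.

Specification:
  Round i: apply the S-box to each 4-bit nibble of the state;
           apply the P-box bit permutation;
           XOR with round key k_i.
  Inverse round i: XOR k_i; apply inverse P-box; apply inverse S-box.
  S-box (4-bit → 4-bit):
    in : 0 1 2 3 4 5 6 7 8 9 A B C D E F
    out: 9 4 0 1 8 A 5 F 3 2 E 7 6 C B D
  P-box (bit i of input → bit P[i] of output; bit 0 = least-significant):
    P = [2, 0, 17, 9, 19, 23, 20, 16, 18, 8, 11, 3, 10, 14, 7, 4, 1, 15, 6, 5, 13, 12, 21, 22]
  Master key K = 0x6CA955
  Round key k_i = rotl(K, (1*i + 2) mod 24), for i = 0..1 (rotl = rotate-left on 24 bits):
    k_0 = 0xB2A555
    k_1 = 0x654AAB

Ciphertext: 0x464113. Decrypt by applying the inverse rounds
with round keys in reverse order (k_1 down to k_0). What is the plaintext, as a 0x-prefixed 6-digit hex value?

s_0 = ciphertext = 0x464113
s_1 = InvRound(s_0, k_1) = 0x14DA4D
s_2 = InvRound(s_1, k_0) = 0xB2E79D

0xB2E79D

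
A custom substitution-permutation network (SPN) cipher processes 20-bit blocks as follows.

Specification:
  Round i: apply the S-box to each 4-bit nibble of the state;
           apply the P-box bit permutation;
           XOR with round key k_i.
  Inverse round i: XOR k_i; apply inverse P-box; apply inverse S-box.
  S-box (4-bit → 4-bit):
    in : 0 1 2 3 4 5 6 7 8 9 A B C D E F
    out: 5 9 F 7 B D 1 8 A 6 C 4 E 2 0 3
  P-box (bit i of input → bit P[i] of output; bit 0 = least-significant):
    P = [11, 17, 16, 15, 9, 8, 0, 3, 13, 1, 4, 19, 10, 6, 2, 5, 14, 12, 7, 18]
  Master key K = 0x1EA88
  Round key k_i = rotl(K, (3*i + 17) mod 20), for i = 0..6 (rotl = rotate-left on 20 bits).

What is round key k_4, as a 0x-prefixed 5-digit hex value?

0x5103D

K = 0x1EA88
k_0 = rotl(K, (3*0+17) mod 20) = rotl(K, 17) = 0x03D51
k_1 = rotl(K, (3*1+17) mod 20) = rotl(K, 0) = 0x1EA88
k_2 = rotl(K, (3*2+17) mod 20) = rotl(K, 3) = 0xF5440
k_3 = rotl(K, (3*3+17) mod 20) = rotl(K, 6) = 0xAA207
k_4 = rotl(K, (3*4+17) mod 20) = rotl(K, 9) = 0x5103D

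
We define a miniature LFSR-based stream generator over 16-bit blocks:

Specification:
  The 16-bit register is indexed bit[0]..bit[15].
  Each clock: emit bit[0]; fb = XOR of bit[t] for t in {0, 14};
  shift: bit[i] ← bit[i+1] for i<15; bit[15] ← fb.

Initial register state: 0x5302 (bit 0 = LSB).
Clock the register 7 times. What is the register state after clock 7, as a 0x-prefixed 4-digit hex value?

reg_0 = 0x5302
clock 1: out=0, reg = 0xA981
clock 2: out=1, reg = 0xD4C0
clock 3: out=0, reg = 0xEA60
clock 4: out=0, reg = 0xF530
clock 5: out=0, reg = 0xFA98
clock 6: out=0, reg = 0xFD4C
clock 7: out=0, reg = 0xFEA6

0xFEA6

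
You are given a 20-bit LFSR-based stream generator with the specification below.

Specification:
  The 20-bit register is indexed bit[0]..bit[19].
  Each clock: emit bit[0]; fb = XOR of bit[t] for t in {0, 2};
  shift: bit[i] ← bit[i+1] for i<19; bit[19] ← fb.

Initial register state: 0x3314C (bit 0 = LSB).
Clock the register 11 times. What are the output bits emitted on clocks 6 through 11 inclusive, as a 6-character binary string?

reg_0 = 0x3314C
clock 1: out=0, reg = 0x998A6
clock 2: out=0, reg = 0xCCC53
clock 3: out=1, reg = 0xE6629
clock 4: out=1, reg = 0xF3314
clock 5: out=0, reg = 0xF998A
clock 6: out=0, reg = 0x7CCC5
clock 7: out=1, reg = 0x3E662
clock 8: out=0, reg = 0x1F331
clock 9: out=1, reg = 0x8F998
clock 10: out=0, reg = 0x47CCC
clock 11: out=0, reg = 0xA3E66

010100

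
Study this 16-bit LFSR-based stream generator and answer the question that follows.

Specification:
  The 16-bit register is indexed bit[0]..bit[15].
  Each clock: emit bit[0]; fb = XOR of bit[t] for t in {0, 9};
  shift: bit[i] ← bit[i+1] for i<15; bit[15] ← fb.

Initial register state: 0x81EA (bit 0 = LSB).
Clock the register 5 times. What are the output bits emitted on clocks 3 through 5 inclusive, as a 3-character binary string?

010

reg_0 = 0x81EA
clock 1: out=0, reg = 0x40F5
clock 2: out=1, reg = 0xA07A
clock 3: out=0, reg = 0x503D
clock 4: out=1, reg = 0xA81E
clock 5: out=0, reg = 0x540F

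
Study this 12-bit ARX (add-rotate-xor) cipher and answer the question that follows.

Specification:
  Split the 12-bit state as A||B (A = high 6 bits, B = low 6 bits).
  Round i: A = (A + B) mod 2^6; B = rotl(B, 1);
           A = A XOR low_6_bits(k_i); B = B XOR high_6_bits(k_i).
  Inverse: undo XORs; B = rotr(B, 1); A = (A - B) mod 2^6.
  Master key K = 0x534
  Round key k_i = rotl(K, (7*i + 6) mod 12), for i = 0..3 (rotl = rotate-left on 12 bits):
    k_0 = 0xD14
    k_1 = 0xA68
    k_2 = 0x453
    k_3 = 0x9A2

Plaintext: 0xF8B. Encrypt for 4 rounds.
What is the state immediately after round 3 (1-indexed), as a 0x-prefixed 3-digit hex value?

0x408

s_0 = plaintext = 0xF8B
s_1 = Round(s_0, k_0) = 0x762
s_2 = Round(s_1, k_1) = 0x5EC
s_3 = Round(s_2, k_2) = 0x408
s_4 = Round(s_3, k_3) = 0xEB6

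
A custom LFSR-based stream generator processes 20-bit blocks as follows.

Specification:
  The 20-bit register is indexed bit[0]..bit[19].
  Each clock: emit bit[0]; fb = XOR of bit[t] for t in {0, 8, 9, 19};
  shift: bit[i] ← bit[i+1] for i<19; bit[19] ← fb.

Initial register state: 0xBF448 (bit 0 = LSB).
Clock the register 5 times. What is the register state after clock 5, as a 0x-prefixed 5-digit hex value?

reg_0 = 0xBF448
clock 1: out=0, reg = 0xDFA24
clock 2: out=0, reg = 0x6FD12
clock 3: out=0, reg = 0xB7E89
clock 4: out=1, reg = 0xDBF44
clock 5: out=0, reg = 0xEDFA2

0xEDFA2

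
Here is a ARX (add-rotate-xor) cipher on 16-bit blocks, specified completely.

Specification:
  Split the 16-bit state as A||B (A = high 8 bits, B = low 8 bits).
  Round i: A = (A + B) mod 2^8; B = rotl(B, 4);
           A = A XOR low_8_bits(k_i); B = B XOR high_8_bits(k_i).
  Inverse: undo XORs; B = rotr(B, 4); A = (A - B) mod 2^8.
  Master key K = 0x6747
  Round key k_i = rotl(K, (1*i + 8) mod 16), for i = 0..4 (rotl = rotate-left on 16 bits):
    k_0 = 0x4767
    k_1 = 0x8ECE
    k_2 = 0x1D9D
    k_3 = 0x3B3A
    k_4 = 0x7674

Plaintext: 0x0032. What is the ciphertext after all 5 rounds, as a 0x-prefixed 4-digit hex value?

0x5F54

s_0 = plaintext = 0x0032
s_1 = Round(s_0, k_0) = 0x5564
s_2 = Round(s_1, k_1) = 0x77C8
s_3 = Round(s_2, k_2) = 0xA291
s_4 = Round(s_3, k_3) = 0x0922
s_5 = Round(s_4, k_4) = 0x5F54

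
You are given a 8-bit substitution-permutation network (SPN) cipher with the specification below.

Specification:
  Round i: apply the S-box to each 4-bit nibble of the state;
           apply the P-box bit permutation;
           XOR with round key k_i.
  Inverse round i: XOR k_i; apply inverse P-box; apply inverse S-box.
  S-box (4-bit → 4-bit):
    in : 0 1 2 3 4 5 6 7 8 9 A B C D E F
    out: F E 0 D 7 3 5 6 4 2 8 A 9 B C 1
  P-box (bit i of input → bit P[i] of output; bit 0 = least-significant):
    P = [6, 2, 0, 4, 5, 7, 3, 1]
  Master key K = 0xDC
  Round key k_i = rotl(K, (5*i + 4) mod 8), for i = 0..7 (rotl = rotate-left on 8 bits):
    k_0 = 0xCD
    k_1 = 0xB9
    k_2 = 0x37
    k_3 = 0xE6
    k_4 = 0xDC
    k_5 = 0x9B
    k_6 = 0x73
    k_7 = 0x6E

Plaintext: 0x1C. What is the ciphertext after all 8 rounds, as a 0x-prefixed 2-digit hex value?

s_0 = plaintext = 0x1C
s_1 = Round(s_0, k_0) = 0x17
s_2 = Round(s_1, k_1) = 0x36
s_3 = Round(s_2, k_2) = 0x5C
s_4 = Round(s_3, k_3) = 0x16
s_5 = Round(s_4, k_4) = 0x17
s_6 = Round(s_5, k_5) = 0x14
s_7 = Round(s_6, k_6) = 0xBC
s_8 = Round(s_7, k_7) = 0xBC

0xBC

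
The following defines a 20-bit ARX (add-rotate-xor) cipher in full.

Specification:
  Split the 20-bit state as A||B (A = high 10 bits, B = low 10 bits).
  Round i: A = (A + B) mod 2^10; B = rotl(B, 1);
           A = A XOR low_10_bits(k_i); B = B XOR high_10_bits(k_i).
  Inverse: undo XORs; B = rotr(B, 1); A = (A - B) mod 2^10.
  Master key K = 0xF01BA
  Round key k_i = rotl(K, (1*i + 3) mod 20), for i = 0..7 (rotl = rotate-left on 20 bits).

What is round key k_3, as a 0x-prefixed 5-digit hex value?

0x06EBC

K = 0xF01BA
k_0 = rotl(K, (1*0+3) mod 20) = rotl(K, 3) = 0x80DD7
k_1 = rotl(K, (1*1+3) mod 20) = rotl(K, 4) = 0x01BAF
k_2 = rotl(K, (1*2+3) mod 20) = rotl(K, 5) = 0x0375E
k_3 = rotl(K, (1*3+3) mod 20) = rotl(K, 6) = 0x06EBC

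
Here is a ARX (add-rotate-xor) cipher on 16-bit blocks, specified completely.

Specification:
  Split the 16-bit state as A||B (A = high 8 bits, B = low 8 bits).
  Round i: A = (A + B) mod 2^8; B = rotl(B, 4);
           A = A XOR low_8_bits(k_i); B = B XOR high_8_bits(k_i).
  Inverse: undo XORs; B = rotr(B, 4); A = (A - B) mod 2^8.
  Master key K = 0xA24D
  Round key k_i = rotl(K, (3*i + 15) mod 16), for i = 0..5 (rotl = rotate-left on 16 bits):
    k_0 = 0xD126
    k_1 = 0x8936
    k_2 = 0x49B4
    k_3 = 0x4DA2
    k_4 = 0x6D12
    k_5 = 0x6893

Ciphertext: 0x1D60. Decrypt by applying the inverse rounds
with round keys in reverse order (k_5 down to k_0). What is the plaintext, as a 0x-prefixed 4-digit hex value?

s_0 = ciphertext = 0x1D60
s_1 = InvRound(s_0, k_5) = 0x0E80
s_2 = InvRound(s_1, k_4) = 0x3EDE
s_3 = InvRound(s_2, k_3) = 0x6339
s_4 = InvRound(s_3, k_2) = 0xD007
s_5 = InvRound(s_4, k_1) = 0xFEE8
s_6 = InvRound(s_5, k_0) = 0x4593

0x4593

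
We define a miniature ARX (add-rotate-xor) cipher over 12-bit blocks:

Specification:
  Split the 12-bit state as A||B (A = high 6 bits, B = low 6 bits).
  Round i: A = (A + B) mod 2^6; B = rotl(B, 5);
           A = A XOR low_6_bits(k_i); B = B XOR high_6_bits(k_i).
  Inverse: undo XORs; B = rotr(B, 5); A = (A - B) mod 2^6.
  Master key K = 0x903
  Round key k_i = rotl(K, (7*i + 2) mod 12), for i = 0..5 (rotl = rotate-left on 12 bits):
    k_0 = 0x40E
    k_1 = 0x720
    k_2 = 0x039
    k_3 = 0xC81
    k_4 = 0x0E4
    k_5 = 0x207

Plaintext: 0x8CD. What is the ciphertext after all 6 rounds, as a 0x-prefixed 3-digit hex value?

s_0 = plaintext = 0x8CD
s_1 = Round(s_0, k_0) = 0xFB6
s_2 = Round(s_1, k_1) = 0x507
s_3 = Round(s_2, k_2) = 0x8A3
s_4 = Round(s_3, k_3) = 0x103
s_5 = Round(s_4, k_4) = 0x8E2
s_6 = Round(s_5, k_5) = 0x099

0x099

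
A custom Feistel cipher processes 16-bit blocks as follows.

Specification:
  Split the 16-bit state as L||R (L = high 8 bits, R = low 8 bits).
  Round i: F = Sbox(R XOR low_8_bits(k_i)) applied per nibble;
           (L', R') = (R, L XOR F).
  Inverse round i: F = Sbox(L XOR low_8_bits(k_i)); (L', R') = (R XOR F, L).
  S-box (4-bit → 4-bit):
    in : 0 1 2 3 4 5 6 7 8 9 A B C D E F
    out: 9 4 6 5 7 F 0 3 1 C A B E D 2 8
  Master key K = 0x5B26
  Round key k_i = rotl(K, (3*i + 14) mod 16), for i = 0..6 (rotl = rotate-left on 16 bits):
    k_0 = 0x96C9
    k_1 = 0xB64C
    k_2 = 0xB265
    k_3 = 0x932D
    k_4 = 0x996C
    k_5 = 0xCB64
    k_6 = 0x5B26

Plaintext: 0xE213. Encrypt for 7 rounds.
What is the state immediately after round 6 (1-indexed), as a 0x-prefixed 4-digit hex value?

0x32D0

s_0 = plaintext = 0xE213
s_1 = Round(s_0, k_0) = 0x1338
s_2 = Round(s_1, k_1) = 0x3824
s_3 = Round(s_2, k_2) = 0x244C
s_4 = Round(s_3, k_3) = 0x4C20
s_5 = Round(s_4, k_4) = 0x2032
s_6 = Round(s_5, k_5) = 0x32D0
s_7 = Round(s_6, k_6) = 0xD0B2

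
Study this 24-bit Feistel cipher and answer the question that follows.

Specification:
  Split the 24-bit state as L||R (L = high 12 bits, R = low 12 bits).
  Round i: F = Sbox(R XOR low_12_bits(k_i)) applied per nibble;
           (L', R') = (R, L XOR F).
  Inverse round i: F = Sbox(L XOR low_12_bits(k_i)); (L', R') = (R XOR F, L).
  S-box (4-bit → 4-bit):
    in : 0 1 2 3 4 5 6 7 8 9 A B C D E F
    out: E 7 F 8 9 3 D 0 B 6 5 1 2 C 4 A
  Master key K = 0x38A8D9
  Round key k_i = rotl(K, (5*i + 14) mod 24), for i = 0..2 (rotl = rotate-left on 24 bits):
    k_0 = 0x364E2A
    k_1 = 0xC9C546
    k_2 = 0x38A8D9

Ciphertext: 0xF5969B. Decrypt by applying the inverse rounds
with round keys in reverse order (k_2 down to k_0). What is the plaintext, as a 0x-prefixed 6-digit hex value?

0x074781

s_0 = ciphertext = 0xF5969B
s_1 = InvRound(s_0, k_2) = 0x625F59
s_2 = InvRound(s_1, k_1) = 0x781625
s_3 = InvRound(s_2, k_0) = 0x074781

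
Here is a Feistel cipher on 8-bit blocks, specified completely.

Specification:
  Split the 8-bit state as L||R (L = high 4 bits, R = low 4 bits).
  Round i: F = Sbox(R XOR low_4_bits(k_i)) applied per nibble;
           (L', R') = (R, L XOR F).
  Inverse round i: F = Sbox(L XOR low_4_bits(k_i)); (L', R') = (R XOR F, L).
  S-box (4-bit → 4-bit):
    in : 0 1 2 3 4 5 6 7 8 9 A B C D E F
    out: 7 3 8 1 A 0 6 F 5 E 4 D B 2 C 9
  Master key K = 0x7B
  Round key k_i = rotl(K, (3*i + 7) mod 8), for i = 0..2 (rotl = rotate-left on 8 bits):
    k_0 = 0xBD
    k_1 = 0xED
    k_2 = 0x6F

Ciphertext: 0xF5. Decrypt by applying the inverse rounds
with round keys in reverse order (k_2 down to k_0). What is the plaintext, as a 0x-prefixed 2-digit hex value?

s_0 = ciphertext = 0xF5
s_1 = InvRound(s_0, k_2) = 0x2F
s_2 = InvRound(s_1, k_1) = 0x62
s_3 = InvRound(s_2, k_0) = 0xF6

0xF6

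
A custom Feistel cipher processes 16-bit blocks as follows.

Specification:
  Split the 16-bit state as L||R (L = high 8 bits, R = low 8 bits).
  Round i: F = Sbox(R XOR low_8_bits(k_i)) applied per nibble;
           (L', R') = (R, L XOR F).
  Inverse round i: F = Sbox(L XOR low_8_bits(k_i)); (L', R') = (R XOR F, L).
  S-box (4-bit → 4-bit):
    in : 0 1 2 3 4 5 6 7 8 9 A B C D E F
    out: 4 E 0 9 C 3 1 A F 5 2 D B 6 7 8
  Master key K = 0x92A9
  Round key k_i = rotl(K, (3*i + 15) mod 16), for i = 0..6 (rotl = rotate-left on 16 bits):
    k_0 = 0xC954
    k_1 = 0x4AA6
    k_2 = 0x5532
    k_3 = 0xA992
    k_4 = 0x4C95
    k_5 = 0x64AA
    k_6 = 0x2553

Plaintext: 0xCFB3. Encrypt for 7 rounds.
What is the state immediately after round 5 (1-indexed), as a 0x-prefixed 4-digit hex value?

s_0 = plaintext = 0xCFB3
s_1 = Round(s_0, k_0) = 0xB3B5
s_2 = Round(s_1, k_1) = 0xB55A
s_3 = Round(s_2, k_2) = 0x5AAA
s_4 = Round(s_3, k_3) = 0xAAC5
s_5 = Round(s_4, k_4) = 0xC59E
s_6 = Round(s_5, k_5) = 0x9E59
s_7 = Round(s_6, k_6) = 0x59DC

0xC59E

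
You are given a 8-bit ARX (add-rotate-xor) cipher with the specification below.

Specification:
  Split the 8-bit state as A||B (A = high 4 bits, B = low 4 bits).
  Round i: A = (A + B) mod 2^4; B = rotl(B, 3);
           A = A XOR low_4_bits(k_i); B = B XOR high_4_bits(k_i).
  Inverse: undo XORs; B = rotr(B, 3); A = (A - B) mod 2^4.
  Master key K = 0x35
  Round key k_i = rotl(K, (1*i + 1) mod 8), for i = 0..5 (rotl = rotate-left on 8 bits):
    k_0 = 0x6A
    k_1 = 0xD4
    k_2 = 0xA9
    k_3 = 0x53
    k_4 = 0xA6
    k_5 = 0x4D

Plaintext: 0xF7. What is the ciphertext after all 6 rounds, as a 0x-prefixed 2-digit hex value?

0x42

s_0 = plaintext = 0xF7
s_1 = Round(s_0, k_0) = 0xCD
s_2 = Round(s_1, k_1) = 0xD3
s_3 = Round(s_2, k_2) = 0x93
s_4 = Round(s_3, k_3) = 0xFC
s_5 = Round(s_4, k_4) = 0xDC
s_6 = Round(s_5, k_5) = 0x42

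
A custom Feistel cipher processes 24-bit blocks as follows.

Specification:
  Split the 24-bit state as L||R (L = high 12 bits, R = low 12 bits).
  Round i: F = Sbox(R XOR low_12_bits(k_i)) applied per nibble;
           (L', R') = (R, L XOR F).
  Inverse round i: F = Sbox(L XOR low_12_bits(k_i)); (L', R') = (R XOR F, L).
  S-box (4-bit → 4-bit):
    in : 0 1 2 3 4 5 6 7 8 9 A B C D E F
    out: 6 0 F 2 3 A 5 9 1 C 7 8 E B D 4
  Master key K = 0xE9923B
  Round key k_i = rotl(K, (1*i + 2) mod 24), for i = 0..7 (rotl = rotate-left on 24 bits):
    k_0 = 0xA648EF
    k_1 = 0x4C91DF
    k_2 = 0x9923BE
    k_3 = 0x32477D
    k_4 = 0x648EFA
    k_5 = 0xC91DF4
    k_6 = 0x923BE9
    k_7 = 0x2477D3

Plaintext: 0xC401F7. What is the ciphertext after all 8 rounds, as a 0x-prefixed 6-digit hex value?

s_0 = plaintext = 0xC401F7
s_1 = Round(s_0, k_0) = 0x1F7041
s_2 = Round(s_1, k_1) = 0x04113A
s_3 = Round(s_2, k_2) = 0x13AF52
s_4 = Round(s_3, k_3) = 0xF520CE
s_5 = Round(s_4, k_4) = 0x0CE271
s_6 = Round(s_5, k_5) = 0x2714D4
s_7 = Round(s_6, k_6) = 0x4D465A
s_8 = Round(s_7, k_7) = 0x65A4C8

0x65A4C8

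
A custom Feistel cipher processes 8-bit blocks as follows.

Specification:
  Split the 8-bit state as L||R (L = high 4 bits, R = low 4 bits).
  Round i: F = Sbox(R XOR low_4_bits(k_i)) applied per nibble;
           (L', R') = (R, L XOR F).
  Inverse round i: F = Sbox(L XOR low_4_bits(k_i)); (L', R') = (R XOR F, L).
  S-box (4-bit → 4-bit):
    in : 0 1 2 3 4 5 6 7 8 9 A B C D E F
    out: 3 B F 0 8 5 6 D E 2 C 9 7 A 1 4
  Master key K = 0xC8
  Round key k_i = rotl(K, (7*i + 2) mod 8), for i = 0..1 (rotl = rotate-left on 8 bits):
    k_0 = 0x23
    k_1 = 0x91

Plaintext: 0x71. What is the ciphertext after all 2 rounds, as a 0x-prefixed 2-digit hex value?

s_0 = plaintext = 0x71
s_1 = Round(s_0, k_0) = 0x18
s_2 = Round(s_1, k_1) = 0x83

0x83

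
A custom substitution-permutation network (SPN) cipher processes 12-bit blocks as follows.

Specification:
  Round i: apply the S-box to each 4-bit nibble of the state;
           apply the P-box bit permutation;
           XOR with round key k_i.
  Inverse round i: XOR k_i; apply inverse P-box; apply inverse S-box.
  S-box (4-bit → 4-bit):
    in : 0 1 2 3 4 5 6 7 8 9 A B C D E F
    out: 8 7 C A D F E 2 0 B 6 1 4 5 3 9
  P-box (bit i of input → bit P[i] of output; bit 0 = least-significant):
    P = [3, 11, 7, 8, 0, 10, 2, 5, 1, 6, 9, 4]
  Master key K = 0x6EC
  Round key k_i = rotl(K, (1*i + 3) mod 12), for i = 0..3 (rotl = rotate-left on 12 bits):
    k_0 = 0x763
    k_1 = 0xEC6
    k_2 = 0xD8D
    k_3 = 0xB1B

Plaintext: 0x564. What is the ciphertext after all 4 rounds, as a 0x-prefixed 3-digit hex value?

s_0 = plaintext = 0x564
s_1 = Round(s_0, k_0) = 0x09D
s_2 = Round(s_1, k_1) = 0xA7F
s_3 = Round(s_2, k_2) = 0xAC5
s_4 = Round(s_3, k_3) = 0x0D7

0x0D7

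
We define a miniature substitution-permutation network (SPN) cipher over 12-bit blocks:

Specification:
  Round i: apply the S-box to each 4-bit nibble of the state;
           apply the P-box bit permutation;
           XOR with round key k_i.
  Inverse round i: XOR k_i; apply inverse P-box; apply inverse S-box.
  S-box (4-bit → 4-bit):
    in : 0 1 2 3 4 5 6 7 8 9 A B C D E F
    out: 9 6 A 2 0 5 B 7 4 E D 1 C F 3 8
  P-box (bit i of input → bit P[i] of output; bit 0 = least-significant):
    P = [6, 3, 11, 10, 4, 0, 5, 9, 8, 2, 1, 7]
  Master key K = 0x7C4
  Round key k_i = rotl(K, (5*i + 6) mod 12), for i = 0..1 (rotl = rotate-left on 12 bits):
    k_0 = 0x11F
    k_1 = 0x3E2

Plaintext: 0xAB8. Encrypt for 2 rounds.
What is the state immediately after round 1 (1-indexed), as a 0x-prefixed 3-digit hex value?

s_0 = plaintext = 0xAB8
s_1 = Round(s_0, k_0) = 0x88D
s_2 = Round(s_1, k_1) = 0xF88

0x88D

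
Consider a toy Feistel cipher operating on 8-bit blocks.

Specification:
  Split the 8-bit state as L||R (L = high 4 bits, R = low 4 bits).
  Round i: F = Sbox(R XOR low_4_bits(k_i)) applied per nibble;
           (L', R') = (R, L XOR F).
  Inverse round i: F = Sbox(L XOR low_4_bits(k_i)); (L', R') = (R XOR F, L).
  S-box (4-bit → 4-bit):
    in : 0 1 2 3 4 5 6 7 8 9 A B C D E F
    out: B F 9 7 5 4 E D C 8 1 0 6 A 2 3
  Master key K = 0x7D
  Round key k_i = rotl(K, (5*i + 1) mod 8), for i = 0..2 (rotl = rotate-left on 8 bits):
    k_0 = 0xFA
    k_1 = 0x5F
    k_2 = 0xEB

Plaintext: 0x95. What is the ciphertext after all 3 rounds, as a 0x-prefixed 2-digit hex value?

s_0 = plaintext = 0x95
s_1 = Round(s_0, k_0) = 0x5A
s_2 = Round(s_1, k_1) = 0xA1
s_3 = Round(s_2, k_2) = 0x1B

0x1B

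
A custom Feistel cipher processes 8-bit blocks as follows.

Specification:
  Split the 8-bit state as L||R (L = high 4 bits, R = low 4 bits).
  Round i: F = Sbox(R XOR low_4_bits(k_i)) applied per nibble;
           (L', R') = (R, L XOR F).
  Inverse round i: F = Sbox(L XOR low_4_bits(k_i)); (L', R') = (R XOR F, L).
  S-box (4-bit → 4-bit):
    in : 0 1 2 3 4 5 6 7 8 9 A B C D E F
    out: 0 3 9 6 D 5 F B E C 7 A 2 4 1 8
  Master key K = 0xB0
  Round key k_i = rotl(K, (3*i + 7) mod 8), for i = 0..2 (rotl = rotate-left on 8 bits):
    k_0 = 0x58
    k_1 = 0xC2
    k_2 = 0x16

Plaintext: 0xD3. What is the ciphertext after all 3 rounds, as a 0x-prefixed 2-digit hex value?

0x67

s_0 = plaintext = 0xD3
s_1 = Round(s_0, k_0) = 0x37
s_2 = Round(s_1, k_1) = 0x76
s_3 = Round(s_2, k_2) = 0x67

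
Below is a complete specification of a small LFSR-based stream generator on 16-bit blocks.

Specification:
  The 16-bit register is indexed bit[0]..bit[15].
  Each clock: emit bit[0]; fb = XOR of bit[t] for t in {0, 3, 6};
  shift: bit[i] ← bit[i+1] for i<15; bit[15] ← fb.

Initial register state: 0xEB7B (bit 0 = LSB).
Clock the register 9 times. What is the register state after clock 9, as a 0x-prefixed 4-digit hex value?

0xDCF5

reg_0 = 0xEB7B
clock 1: out=1, reg = 0xF5BD
clock 2: out=1, reg = 0x7ADE
clock 3: out=0, reg = 0x3D6F
clock 4: out=1, reg = 0x9EB7
clock 5: out=1, reg = 0xCF5B
clock 6: out=1, reg = 0xE7AD
clock 7: out=1, reg = 0x73D6
clock 8: out=0, reg = 0xB9EB
clock 9: out=1, reg = 0xDCF5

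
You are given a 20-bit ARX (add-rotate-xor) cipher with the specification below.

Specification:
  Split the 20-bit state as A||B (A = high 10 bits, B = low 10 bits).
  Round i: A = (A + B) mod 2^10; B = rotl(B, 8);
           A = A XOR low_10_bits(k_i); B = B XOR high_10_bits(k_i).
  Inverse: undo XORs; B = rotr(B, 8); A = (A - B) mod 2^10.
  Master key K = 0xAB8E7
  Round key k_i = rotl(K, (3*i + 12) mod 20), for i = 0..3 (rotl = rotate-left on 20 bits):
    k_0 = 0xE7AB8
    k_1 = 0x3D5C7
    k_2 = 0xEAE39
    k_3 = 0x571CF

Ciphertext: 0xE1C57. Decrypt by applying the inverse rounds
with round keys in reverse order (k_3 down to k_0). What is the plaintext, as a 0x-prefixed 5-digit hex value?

0x8B890

s_0 = ciphertext = 0xE1C57
s_1 = InvRound(s_0, k_3) = 0x86C2D
s_2 = InvRound(s_1, k_2) = 0x81E1B
s_3 = InvRound(s_2, k_1) = 0x01BBA
s_4 = InvRound(s_3, k_0) = 0x8B890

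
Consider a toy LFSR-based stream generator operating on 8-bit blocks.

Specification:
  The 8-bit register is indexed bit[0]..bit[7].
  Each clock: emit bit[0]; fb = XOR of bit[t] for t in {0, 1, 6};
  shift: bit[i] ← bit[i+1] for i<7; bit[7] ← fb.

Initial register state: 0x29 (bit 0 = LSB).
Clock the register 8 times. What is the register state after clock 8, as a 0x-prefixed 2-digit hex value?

0xD9

reg_0 = 0x29
clock 1: out=1, reg = 0x94
clock 2: out=0, reg = 0x4A
clock 3: out=0, reg = 0x25
clock 4: out=1, reg = 0x92
clock 5: out=0, reg = 0xC9
clock 6: out=1, reg = 0x64
clock 7: out=0, reg = 0xB2
clock 8: out=0, reg = 0xD9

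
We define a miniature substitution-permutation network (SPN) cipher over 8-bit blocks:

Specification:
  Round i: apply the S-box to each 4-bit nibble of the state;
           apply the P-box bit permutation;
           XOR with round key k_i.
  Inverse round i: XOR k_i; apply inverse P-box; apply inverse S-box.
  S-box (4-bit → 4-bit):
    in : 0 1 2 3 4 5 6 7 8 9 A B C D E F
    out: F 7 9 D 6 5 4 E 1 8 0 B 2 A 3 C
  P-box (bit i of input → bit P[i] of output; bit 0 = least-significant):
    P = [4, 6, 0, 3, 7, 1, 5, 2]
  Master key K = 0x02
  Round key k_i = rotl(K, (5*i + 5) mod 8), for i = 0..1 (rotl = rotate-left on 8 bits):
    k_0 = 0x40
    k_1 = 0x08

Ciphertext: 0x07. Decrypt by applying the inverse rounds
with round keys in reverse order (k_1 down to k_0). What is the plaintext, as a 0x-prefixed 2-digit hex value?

s_0 = ciphertext = 0x07
s_1 = InvRound(s_0, k_1) = 0xDF
s_2 = InvRound(s_1, k_0) = 0xB3

0xB3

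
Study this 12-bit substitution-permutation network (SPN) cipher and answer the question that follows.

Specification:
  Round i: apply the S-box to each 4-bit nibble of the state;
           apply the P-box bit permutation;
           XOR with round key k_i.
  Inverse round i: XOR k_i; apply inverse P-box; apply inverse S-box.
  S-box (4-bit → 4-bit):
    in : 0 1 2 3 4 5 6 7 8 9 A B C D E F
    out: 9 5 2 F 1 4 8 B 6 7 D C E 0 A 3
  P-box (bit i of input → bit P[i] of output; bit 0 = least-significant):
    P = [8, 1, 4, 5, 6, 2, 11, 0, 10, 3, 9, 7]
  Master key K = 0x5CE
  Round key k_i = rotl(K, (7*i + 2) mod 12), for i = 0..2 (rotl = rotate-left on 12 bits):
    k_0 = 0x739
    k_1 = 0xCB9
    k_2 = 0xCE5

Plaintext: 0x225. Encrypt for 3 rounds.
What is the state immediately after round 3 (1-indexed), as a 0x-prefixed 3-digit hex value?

0xEF9

s_0 = plaintext = 0x225
s_1 = Round(s_0, k_0) = 0x725
s_2 = Round(s_1, k_1) = 0x825
s_3 = Round(s_2, k_2) = 0xEF9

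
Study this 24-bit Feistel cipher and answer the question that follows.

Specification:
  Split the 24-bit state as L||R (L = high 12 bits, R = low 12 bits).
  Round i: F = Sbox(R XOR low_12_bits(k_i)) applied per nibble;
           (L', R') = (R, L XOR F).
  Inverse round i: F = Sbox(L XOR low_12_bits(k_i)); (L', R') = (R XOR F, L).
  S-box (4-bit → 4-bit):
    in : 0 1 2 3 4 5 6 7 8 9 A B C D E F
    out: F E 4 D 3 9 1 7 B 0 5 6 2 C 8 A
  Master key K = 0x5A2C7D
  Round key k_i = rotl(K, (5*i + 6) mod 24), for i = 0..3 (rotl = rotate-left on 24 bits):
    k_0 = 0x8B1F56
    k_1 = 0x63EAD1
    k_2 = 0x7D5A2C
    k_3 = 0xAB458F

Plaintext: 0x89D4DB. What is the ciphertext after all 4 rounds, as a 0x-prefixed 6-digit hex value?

s_0 = plaintext = 0x89D4DB
s_1 = Round(s_0, k_0) = 0x4DBE21
s_2 = Round(s_1, k_1) = 0xE21774
s_3 = Round(s_2, k_2) = 0x7742BA
s_4 = Round(s_3, k_3) = 0x2BA0AD

0x2BA0AD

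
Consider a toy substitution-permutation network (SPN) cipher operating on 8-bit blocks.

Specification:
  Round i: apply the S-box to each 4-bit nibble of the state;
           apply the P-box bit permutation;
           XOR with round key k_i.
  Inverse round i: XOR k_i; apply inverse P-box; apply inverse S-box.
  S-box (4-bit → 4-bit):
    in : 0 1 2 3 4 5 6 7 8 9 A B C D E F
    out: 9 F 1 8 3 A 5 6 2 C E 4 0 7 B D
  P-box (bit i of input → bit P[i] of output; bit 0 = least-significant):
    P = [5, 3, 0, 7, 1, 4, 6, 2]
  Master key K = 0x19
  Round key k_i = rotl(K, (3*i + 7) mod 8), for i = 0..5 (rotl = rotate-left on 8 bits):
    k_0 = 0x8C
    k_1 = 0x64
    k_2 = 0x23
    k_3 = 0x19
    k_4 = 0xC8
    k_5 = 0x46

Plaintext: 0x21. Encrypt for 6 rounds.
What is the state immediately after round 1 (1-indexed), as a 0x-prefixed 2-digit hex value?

s_0 = plaintext = 0x21
s_1 = Round(s_0, k_0) = 0x27
s_2 = Round(s_1, k_1) = 0x6F
s_3 = Round(s_2, k_2) = 0xC0
s_4 = Round(s_3, k_3) = 0xB9
s_5 = Round(s_4, k_4) = 0x09
s_6 = Round(s_5, k_5) = 0xC1

0x27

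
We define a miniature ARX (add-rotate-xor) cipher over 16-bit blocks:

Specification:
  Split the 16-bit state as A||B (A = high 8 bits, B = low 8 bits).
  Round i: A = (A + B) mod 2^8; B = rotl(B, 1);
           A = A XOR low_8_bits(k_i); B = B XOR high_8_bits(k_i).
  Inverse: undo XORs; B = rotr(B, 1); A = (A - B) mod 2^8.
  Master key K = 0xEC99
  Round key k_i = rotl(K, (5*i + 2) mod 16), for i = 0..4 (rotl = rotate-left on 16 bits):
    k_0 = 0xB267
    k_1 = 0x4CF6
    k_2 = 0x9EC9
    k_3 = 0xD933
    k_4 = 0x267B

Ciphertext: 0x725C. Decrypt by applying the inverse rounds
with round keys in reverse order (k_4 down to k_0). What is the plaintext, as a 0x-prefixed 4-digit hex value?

0xA5D7

s_0 = ciphertext = 0x725C
s_1 = InvRound(s_0, k_4) = 0xCC3D
s_2 = InvRound(s_1, k_3) = 0x8D72
s_3 = InvRound(s_2, k_2) = 0xCE76
s_4 = InvRound(s_3, k_1) = 0x1B1D
s_5 = InvRound(s_4, k_0) = 0xA5D7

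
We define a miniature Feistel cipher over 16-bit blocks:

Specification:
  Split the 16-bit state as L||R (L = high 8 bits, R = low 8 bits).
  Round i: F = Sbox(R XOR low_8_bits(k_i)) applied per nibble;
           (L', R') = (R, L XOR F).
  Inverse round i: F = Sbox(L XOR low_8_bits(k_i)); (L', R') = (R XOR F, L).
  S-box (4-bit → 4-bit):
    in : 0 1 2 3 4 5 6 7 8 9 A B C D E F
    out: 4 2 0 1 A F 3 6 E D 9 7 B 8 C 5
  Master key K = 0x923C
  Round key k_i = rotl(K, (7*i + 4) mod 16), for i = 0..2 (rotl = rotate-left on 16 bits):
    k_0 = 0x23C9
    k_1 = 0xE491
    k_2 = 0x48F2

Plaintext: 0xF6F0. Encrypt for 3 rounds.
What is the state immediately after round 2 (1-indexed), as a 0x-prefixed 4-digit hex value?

s_0 = plaintext = 0xF6F0
s_1 = Round(s_0, k_0) = 0xF0EB
s_2 = Round(s_1, k_1) = 0xEB99
s_3 = Round(s_2, k_2) = 0x99DC

0xEB99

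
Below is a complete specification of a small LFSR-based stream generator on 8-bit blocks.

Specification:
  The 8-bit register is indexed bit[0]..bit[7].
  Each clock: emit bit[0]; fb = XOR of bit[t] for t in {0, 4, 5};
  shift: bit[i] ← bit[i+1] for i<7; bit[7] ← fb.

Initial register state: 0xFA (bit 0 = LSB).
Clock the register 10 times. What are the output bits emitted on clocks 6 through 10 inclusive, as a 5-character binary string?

reg_0 = 0xFA
clock 1: out=0, reg = 0x7D
clock 2: out=1, reg = 0xBE
clock 3: out=0, reg = 0x5F
clock 4: out=1, reg = 0x2F
clock 5: out=1, reg = 0x17
clock 6: out=1, reg = 0x0B
clock 7: out=1, reg = 0x85
clock 8: out=1, reg = 0xC2
clock 9: out=0, reg = 0x61
clock 10: out=1, reg = 0x30

11101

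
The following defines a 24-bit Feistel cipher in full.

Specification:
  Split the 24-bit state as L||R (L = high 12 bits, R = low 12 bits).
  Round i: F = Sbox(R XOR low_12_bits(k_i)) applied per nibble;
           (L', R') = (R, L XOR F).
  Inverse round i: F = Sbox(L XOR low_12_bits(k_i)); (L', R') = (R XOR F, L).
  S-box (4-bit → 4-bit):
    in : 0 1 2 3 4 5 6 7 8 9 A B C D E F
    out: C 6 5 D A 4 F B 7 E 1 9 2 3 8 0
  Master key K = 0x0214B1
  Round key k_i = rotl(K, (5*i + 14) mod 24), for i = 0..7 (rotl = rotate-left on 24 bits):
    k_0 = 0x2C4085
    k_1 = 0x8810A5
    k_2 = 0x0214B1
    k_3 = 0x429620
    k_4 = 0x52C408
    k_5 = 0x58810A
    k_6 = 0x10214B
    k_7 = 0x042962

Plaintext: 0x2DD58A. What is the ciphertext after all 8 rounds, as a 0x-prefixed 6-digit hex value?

s_0 = plaintext = 0x2DD58A
s_1 = Round(s_0, k_0) = 0x58A61D
s_2 = Round(s_1, k_1) = 0x61DA1D
s_3 = Round(s_2, k_2) = 0xA1DE0F
s_4 = Round(s_3, k_3) = 0xE0FD4D
s_5 = Round(s_4, k_4) = 0xD4D0AB
s_6 = Round(s_5, k_5) = 0x0ABB5B
s_7 = Round(s_6, k_6) = 0xB5B1C7
s_8 = Round(s_7, k_7) = 0x1C7C4F

0x1C7C4F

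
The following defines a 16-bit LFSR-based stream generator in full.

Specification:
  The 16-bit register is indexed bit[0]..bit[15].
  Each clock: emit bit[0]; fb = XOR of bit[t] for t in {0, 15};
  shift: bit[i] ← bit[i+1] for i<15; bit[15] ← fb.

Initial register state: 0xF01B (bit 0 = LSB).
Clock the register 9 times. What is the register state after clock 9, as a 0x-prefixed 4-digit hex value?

0xFB78

reg_0 = 0xF01B
clock 1: out=1, reg = 0x780D
clock 2: out=1, reg = 0xBC06
clock 3: out=0, reg = 0xDE03
clock 4: out=1, reg = 0x6F01
clock 5: out=1, reg = 0xB780
clock 6: out=0, reg = 0xDBC0
clock 7: out=0, reg = 0xEDE0
clock 8: out=0, reg = 0xF6F0
clock 9: out=0, reg = 0xFB78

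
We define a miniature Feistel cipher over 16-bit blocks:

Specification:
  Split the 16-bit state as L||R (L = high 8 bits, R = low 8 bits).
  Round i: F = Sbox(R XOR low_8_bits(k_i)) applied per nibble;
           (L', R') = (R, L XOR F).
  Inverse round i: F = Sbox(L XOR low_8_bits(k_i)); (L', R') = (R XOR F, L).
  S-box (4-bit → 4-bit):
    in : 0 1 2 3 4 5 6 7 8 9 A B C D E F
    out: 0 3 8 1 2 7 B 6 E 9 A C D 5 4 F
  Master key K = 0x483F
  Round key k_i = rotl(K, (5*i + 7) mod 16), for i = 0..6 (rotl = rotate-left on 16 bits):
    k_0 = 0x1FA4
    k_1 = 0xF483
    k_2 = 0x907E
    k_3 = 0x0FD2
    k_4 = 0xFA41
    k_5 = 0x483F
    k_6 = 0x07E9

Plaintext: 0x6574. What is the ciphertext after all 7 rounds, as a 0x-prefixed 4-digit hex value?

0x3FF0

s_0 = plaintext = 0x6574
s_1 = Round(s_0, k_0) = 0x7435
s_2 = Round(s_1, k_1) = 0x35BF
s_3 = Round(s_2, k_2) = 0xBFE6
s_4 = Round(s_3, k_3) = 0xE6AD
s_5 = Round(s_4, k_4) = 0xADAB
s_6 = Round(s_5, k_5) = 0xAB3F
s_7 = Round(s_6, k_6) = 0x3FF0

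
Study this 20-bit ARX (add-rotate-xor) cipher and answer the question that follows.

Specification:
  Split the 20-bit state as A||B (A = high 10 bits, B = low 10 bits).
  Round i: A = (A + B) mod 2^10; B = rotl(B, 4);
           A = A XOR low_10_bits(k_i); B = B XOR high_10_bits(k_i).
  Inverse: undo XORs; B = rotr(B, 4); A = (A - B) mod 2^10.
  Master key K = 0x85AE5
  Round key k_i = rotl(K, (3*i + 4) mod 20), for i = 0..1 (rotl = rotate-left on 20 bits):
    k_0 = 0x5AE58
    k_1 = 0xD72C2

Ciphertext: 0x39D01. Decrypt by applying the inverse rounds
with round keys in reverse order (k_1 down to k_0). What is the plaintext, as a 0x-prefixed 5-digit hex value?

0x3E3A0

s_0 = ciphertext = 0x39D01
s_1 = InvRound(s_0, k_1) = 0xB0365
s_2 = InvRound(s_1, k_0) = 0x3E3A0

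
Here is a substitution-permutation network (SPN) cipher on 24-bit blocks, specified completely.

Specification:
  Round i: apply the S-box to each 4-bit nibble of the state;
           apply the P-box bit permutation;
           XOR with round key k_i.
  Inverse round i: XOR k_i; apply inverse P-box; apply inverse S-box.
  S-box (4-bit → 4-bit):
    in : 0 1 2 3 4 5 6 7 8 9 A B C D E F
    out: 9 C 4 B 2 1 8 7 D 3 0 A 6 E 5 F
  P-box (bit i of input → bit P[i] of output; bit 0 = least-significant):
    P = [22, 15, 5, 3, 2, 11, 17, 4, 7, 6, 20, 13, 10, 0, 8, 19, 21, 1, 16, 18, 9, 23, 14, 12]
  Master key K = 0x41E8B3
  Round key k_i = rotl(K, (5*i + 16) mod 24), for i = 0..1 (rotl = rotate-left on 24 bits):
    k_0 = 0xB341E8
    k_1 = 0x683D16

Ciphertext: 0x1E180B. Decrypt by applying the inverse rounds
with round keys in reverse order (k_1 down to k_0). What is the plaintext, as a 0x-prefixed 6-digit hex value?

s_0 = ciphertext = 0x1E180B
s_1 = InvRound(s_0, k_1) = 0xA07180
s_2 = InvRound(s_1, k_0) = 0x62AD21

0x62AD21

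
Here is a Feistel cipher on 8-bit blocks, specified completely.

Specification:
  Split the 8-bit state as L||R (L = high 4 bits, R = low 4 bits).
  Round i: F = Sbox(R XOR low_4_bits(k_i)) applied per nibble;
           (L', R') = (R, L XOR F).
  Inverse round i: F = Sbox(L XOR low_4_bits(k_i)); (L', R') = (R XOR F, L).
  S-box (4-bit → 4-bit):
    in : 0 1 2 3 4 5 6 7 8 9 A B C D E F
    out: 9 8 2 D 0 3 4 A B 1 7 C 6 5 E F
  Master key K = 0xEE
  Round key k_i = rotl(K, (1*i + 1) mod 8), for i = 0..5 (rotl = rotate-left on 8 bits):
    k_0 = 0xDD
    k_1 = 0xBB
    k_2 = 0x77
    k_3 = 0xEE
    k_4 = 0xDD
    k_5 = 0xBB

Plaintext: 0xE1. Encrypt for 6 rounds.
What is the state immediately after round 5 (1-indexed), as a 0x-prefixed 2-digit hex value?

0xB0

s_0 = plaintext = 0xE1
s_1 = Round(s_0, k_0) = 0x18
s_2 = Round(s_1, k_1) = 0x8C
s_3 = Round(s_2, k_2) = 0xC4
s_4 = Round(s_3, k_3) = 0x4B
s_5 = Round(s_4, k_4) = 0xB0
s_6 = Round(s_5, k_5) = 0x07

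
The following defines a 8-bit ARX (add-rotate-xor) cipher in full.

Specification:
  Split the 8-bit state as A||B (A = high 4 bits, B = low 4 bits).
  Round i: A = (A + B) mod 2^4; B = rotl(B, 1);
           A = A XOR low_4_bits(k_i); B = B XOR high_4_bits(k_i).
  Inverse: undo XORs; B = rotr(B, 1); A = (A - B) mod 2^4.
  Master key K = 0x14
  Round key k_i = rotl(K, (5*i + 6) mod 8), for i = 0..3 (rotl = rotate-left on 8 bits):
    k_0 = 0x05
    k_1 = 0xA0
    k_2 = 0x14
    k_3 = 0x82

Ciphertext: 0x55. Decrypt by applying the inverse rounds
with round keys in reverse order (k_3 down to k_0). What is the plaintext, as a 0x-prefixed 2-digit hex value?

s_0 = ciphertext = 0x55
s_1 = InvRound(s_0, k_3) = 0x9E
s_2 = InvRound(s_1, k_2) = 0xEF
s_3 = InvRound(s_2, k_1) = 0x4A
s_4 = InvRound(s_3, k_0) = 0xC5

0xC5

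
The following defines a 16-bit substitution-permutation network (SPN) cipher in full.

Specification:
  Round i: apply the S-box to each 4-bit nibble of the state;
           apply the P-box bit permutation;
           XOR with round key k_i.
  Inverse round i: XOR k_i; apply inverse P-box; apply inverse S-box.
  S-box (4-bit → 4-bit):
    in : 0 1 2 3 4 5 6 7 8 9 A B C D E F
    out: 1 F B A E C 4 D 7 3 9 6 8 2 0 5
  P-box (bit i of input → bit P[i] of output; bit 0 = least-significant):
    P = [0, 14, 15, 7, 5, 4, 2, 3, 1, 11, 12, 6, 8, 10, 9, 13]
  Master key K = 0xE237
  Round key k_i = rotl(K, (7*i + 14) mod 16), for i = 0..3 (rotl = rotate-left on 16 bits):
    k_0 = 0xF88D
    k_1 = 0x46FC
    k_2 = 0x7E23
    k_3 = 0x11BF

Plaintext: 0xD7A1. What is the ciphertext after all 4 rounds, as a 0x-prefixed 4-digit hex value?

0x8793

s_0 = plaintext = 0xD7A1
s_1 = Round(s_0, k_0) = 0x2C66
s_2 = Round(s_1, k_1) = 0xE3B8
s_3 = Round(s_2, k_2) = 0xB676
s_4 = Round(s_3, k_3) = 0x8793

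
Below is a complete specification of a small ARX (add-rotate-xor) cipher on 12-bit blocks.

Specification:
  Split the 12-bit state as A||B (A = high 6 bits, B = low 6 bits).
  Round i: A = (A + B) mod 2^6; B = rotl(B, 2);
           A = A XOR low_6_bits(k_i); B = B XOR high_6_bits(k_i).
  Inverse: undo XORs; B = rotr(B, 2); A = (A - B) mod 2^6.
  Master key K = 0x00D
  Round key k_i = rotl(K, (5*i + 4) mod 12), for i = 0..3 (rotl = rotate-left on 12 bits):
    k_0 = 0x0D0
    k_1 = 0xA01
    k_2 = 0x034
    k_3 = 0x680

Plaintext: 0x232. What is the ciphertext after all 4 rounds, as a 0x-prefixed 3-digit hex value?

s_0 = plaintext = 0x232
s_1 = Round(s_0, k_0) = 0xA88
s_2 = Round(s_1, k_1) = 0xCC8
s_3 = Round(s_2, k_2) = 0x3E0
s_4 = Round(s_3, k_3) = 0xBD8

0xBD8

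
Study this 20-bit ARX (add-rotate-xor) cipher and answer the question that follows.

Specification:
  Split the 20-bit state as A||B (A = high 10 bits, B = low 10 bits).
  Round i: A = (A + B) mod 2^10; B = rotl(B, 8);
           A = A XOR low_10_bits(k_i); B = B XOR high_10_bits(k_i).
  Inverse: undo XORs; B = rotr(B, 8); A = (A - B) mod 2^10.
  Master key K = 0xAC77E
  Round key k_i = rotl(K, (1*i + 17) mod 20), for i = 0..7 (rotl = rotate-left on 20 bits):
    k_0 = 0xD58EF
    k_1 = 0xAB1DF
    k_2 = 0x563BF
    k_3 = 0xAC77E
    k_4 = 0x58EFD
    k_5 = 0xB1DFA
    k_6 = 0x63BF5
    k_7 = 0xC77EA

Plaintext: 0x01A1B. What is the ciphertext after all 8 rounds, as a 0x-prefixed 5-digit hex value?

s_0 = plaintext = 0x01A1B
s_1 = Round(s_0, k_0) = 0xB38D0
s_2 = Round(s_1, k_1) = 0x90698
s_3 = Round(s_2, k_2) = 0xD99FE
s_4 = Round(s_3, k_3) = 0x868CE
s_5 = Round(s_4, k_4) = 0x05750
s_6 = Round(s_5, k_5) = 0xA7E13
s_7 = Round(s_6, k_6) = 0xD1E0A
s_8 = Round(s_7, k_7) = 0xAED9F

0xAED9F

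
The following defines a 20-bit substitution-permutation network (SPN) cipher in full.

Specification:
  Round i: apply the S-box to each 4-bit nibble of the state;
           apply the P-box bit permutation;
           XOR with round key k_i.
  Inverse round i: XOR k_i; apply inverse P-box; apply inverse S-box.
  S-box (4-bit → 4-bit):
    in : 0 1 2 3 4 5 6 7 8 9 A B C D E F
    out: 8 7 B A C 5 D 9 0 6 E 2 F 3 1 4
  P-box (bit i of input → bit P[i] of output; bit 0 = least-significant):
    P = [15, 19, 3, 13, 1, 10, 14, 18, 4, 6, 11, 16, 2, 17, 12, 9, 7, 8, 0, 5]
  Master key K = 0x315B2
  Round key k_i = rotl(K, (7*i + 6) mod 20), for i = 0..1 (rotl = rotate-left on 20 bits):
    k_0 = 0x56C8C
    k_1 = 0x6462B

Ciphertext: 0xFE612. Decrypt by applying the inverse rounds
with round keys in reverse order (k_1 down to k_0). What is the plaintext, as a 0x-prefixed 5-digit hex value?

s_0 = ciphertext = 0xFE612
s_1 = InvRound(s_0, k_1) = 0x4878C
s_2 = InvRound(s_1, k_0) = 0xB04F7

0xB04F7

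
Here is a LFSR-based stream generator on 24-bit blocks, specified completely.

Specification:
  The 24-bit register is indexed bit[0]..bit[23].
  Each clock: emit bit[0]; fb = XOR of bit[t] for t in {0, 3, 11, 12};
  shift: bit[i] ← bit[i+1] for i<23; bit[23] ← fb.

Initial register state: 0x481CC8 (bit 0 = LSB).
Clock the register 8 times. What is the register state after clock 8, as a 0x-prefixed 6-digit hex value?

reg_0 = 0x481CC8
clock 1: out=0, reg = 0xA40E64
clock 2: out=0, reg = 0xD20732
clock 3: out=0, reg = 0x690399
clock 4: out=1, reg = 0x3481CC
clock 5: out=0, reg = 0x9A40E6
clock 6: out=0, reg = 0x4D2073
clock 7: out=1, reg = 0xA69039
clock 8: out=1, reg = 0xD3481C

0xD3481C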